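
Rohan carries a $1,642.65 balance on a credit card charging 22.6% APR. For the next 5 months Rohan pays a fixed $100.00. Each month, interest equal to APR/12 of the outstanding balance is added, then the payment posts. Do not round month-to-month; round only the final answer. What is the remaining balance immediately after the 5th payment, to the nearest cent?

Monthly rate r = 22.6%/12 = 1.88333% = 0.0188333.
Each month: B ← B·(1+r) − $100.00.
Month 1: interest $30.94; balance after payment $1,573.59.
Month 2: interest $29.64; balance after payment $1,503.22.
Month 3: interest $28.31; balance after payment $1,431.53.
Month 4: interest $26.96; balance after payment $1,358.49.
Month 5: interest $25.58; balance after payment $1,284.08.

$1,284.08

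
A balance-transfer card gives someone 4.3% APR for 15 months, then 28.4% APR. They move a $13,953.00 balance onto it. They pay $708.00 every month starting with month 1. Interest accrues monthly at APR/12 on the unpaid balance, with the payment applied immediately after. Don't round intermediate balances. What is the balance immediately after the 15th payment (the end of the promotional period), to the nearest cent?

Promo months 1–15 at r₀ = 4.3%/12 = 0.00358333; months 16+ at r₁ = 28.4%/12 = 0.0236667.
After month 15: iterate B ← B·(1+r₀) − $708.00 for 15 months → $3,831.51.

$3,831.51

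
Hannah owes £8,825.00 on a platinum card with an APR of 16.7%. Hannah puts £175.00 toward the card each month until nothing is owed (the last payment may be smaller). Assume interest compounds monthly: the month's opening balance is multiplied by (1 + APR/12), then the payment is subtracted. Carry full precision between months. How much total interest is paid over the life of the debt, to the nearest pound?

Monthly rate r = 16.7%/12 = 1.39167% = 0.0139167.
Payoff takes n = ⌈−ln(1 − rB₀/P)/ln(1+r)⌉ = ⌈87.548⌉ = 88 payments; the last is £96.28.
Total paid = 87·£175.00 + £96.28 = £15,321.28.
Total interest = total paid − principal = £15,321.28 − £8,825.00 = £6,496.28.

£6,496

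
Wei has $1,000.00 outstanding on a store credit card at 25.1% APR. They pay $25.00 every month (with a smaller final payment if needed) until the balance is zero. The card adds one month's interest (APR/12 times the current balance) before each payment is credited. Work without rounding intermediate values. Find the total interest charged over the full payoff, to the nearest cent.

$1,188.33

Monthly rate r = 25.1%/12 = 2.09167% = 0.0209167.
Payoff takes n = ⌈−ln(1 − rB₀/P)/ln(1+r)⌉ = ⌈87.531⌉ = 88 payments; the last is $13.33.
Total paid = 87·$25.00 + $13.33 = $2,188.33.
Total interest = total paid − principal = $2,188.33 − $1,000.00 = $1,188.33.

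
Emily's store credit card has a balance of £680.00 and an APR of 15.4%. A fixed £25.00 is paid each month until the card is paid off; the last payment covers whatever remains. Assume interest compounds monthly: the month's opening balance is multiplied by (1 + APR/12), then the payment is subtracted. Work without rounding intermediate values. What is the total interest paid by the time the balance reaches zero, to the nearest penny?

£161.78

Monthly rate r = 15.4%/12 = 1.28333% = 0.0128333.
Payoff takes n = ⌈−ln(1 − rB₀/P)/ln(1+r)⌉ = ⌈33.670⌉ = 34 payments; the last is £16.78.
Total paid = 33·£25.00 + £16.78 = £841.78.
Total interest = total paid − principal = £841.78 − £680.00 = £161.78.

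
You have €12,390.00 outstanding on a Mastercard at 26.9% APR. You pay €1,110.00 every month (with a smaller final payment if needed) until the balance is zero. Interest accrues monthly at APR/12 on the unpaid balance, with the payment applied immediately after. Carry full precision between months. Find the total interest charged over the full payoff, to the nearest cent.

€2,028.86

Monthly rate r = 26.9%/12 = 2.24167% = 0.0224167.
Payoff takes n = ⌈−ln(1 − rB₀/P)/ln(1+r)⌉ = ⌈12.990⌉ = 13 payments; the last is €1,098.86.
Total paid = 12·€1,110.00 + €1,098.86 = €14,418.86.
Total interest = total paid − principal = €14,418.86 − €12,390.00 = €2,028.86.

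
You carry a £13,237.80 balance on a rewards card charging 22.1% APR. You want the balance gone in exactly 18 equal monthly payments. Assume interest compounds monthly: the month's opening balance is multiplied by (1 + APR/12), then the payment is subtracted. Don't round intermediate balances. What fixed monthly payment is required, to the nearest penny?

Monthly rate r = 22.1%/12 = 1.84167% = 0.0184167.
Level-payment amortization: P = B₀·r / (1 − (1+r)^(−n)) = 13237.80·0.0184167 / (1 − 1.01842^(−18)).
Denominator 1 − (1+r)^(−18) = 0.279985844.
P = 243.796 / 0.279985844 ≈ 870.74.

£870.74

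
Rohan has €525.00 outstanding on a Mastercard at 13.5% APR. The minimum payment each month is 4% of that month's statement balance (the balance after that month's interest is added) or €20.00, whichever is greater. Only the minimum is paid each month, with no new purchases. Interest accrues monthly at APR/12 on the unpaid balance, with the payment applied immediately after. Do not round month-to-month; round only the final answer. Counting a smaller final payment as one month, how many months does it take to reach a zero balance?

Monthly rate r = 13.5%/12 = 1.125% = 0.01125.
While 4% of the post-interest balance exceeds €20.00, each month B ← (B·(1+r))·(1 − 0.04), i.e. B shrinks by the factor (1+r)·0.96 = 0.9708.
This holds for months 1–3. Entering month 4 the balance is €480.34; 4% of the post-interest balance is now below €20.00, so the flat €20.00 minimum applies from here.
From month 4 a fixed €20.00 at rate r clears €480.34 in 29 more payments. Total: 3 + 29 = 32 months.

32 months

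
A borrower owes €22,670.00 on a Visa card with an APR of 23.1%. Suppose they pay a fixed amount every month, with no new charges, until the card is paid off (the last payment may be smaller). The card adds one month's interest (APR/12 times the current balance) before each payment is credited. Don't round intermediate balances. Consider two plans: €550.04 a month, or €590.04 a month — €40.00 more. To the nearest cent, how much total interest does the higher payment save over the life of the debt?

€3,851.44

Monthly rate r = 23.1%/12 = 1.925% = 0.01925.
At €550.04/mo: n = ⌈−ln(1 − rB₀/P)/ln(1+r)⌉ = 83 payments (last €388.64); total interest = total paid − €22,670.00 = €22,821.92.
At €590.04/mo: 71 payments (last €337.68); total interest €18,970.48.
Interest saved = €22,821.92 − €18,970.48 = €3,851.44.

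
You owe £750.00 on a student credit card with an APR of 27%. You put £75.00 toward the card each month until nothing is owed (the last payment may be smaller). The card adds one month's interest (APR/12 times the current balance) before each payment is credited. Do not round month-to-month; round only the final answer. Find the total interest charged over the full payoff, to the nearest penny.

£109.37

Monthly rate r = 27%/12 = 2.25% = 0.0225.
Payoff takes n = ⌈−ln(1 − rB₀/P)/ln(1+r)⌉ = ⌈11.456⌉ = 12 payments; the last is £34.37.
Total paid = 11·£75.00 + £34.37 = £859.37.
Total interest = total paid − principal = £859.37 − £750.00 = £109.37.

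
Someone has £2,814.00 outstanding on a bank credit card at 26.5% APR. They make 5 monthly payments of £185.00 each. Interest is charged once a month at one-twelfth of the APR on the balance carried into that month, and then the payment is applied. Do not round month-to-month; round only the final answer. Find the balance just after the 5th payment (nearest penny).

Monthly rate r = 26.5%/12 = 2.20833% = 0.0220833.
Each month: B ← B·(1+r) − £185.00.
Month 1: interest £62.14; balance after payment £2,691.14.
Month 2: interest £59.43; balance after payment £2,565.57.
Month 3: interest £56.66; balance after payment £2,437.23.
Month 4: interest £53.82; balance after payment £2,306.05.
Month 5: interest £50.93; balance after payment £2,171.98.

£2,171.98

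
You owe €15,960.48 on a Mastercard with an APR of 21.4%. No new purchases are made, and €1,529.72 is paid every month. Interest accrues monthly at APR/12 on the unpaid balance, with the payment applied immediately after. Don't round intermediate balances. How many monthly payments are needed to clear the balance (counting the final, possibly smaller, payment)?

Monthly rate r = 21.4%/12 = 1.78333% = 0.0178333.
Recurrence: B ← B·(1+r) − €1,529.72.
Month 1: interest €284.63; balance after payment €14,715.39.
Month 2: interest €262.42; balance after payment €13,448.09.
Closed form: n = −ln(1 − rB₀/P)/ln(1+r) = −ln(0.81393)/ln(1.01783) ≈ 11.647, so the balance reaches zero during payment 12.

12 months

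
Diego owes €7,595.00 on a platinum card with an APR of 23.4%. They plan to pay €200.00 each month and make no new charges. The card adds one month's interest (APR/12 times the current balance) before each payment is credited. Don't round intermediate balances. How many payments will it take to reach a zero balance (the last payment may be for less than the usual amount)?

Monthly rate r = 23.4%/12 = 1.95% = 0.0195.
Recurrence: B ← B·(1+r) − €200.00.
Month 1: interest €148.10; balance after payment €7,543.10.
Month 2: interest €147.09; balance after payment €7,490.19.
Closed form: n = −ln(1 − rB₀/P)/ln(1+r) = −ln(0.25949)/ln(1.0195) ≈ 69.854, so the balance reaches zero during payment 70.

70 months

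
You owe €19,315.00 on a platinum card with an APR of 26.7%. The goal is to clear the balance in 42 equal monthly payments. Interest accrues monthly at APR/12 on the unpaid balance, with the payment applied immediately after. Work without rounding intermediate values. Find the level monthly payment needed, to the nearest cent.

Monthly rate r = 26.7%/12 = 2.225% = 0.02225.
Level-payment amortization: P = B₀·r / (1 − (1+r)^(−n)) = 19315.00·0.02225 / (1 − 1.02225^(−42)).
Denominator 1 − (1+r)^(−42) = 0.603173202.
P = 429.759 / 0.603173202 ≈ 712.50.

€712.50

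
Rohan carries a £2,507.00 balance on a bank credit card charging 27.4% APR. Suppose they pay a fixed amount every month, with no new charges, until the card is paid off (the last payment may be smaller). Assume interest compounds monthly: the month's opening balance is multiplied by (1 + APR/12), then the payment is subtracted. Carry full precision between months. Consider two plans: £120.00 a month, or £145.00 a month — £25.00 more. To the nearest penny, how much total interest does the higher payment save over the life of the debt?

Monthly rate r = 27.4%/12 = 2.28333% = 0.0228333.
At £120.00/mo: n = ⌈−ln(1 − rB₀/P)/ln(1+r)⌉ = 29 payments (last £85.75); total interest = total paid − £2,507.00 = £938.75.
At £145.00/mo: 23 payments (last £35.50); total interest £718.50.
Interest saved = £938.75 − £718.50 = £220.25.

£220.25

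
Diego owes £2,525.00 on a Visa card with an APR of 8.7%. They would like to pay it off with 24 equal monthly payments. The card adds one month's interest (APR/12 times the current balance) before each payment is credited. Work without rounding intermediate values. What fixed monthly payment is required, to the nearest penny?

Monthly rate r = 8.7%/12 = 0.725% = 0.00725.
Level-payment amortization: P = B₀·r / (1 − (1+r)^(−n)) = 2525.00·0.00725 / (1 − 1.00725^(−24)).
Denominator 1 − (1+r)^(−24) = 0.159175467.
P = 18.3062 / 0.159175467 ≈ 115.01.

£115.01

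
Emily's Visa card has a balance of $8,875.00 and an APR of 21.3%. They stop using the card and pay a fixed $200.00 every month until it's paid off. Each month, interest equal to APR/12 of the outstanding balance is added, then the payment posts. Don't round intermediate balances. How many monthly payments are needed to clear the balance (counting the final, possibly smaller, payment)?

Monthly rate r = 21.3%/12 = 1.775% = 0.01775.
Recurrence: B ← B·(1+r) − $200.00.
Month 1: interest $157.53; balance after payment $8,832.53.
Month 2: interest $156.78; balance after payment $8,789.31.
Closed form: n = −ln(1 − rB₀/P)/ln(1+r) = −ln(0.21234)/ln(1.01775) ≈ 88.071, so the balance reaches zero during payment 89.

89 payments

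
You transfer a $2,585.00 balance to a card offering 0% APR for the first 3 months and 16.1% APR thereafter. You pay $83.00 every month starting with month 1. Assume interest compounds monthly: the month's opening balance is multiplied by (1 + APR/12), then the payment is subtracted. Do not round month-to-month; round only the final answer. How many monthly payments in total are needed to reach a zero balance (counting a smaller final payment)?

Promo months 1–3 at r₀ = 0%/12 = 0; months 4+ at r₁ = 16.1%/12 = 0.0134167.
After month 3 (no interest yet): B = $2,585.00 − 3·$83.00 = $2,336.00.
Then at r₁ with $83.00/mo: n₂ = −ln(1 − r₁·B/P)/ln(1+r₁) ≈ 35.58 → 36 more payments.

39 payments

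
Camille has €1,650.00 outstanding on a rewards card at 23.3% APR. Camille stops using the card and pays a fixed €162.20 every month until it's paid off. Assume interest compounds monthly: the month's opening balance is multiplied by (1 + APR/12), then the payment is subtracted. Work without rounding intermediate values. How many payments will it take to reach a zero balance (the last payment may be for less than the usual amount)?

Monthly rate r = 23.3%/12 = 1.94167% = 0.0194167.
Recurrence: B ← B·(1+r) − €162.20.
Month 1: interest €32.04; balance after payment €1,519.84.
Month 2: interest €29.51; balance after payment €1,387.15.
Closed form: n = −ln(1 − rB₀/P)/ln(1+r) = −ln(0.80248)/ln(1.01942) ≈ 11.443, so the balance reaches zero during payment 12.

12 payments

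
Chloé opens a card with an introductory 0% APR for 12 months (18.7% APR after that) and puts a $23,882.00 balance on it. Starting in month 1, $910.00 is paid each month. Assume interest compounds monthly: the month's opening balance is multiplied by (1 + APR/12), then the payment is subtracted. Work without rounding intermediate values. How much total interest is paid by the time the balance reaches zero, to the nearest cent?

Promo months 1–12 at r₀ = 0%/12 = 0; months 13+ at r₁ = 18.7%/12 = 0.0155833.
After month 12 (no interest yet): B = $23,882.00 − 12·$910.00 = $12,962.00.
Then at r₁ with $910.00/mo: n₂ = −ln(1 − r₁·B/P)/ln(1+r₁) ≈ 16.23 → 17 more payments.
Total paid = 28·$910.00 + $211.79 = $25,691.79; interest = $25,691.79 − $23,882.00 = $1,809.79.

$1,809.79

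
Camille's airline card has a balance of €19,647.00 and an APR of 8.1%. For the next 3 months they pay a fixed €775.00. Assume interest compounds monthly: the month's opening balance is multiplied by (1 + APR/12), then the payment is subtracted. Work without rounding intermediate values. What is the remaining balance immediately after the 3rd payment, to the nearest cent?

€17,706.81

Monthly rate r = 8.1%/12 = 0.675% = 0.00675.
Each month: B ← B·(1+r) − €775.00.
Month 1: interest €132.62; balance after payment €19,004.62.
Month 2: interest €128.28; balance after payment €18,357.90.
Month 3: interest €123.92; balance after payment €17,706.81.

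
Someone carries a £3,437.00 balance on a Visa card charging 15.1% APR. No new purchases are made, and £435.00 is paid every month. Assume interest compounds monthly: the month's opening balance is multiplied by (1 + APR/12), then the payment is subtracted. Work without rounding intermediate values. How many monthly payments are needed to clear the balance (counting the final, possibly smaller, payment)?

Monthly rate r = 15.1%/12 = 1.25833% = 0.0125833.
Recurrence: B ← B·(1+r) − £435.00.
Month 1: interest £43.25; balance after payment £3,045.25.
Month 2: interest £38.32; balance after payment £2,648.57.
Closed form: n = −ln(1 − rB₀/P)/ln(1+r) = −ln(0.90058)/ln(1.01258) ≈ 8.374, so the balance reaches zero during payment 9.

9 months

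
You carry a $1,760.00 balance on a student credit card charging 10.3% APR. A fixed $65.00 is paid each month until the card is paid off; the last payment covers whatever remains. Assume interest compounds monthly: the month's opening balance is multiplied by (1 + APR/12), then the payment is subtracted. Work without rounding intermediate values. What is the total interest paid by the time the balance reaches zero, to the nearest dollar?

Monthly rate r = 10.3%/12 = 0.858333% = 0.00858333.
Payoff takes n = ⌈−ln(1 − rB₀/P)/ln(1+r)⌉ = ⌈30.948⌉ = 31 payments; the last is $61.61.
Total paid = 30·$65.00 + $61.61 = $2,011.61.
Total interest = total paid − principal = $2,011.61 − $1,760.00 = $251.61.

$252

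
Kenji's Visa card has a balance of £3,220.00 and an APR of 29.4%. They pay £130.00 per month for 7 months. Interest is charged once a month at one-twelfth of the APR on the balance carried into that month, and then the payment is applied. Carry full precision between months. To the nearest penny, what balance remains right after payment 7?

£2,834.83

Monthly rate r = 29.4%/12 = 2.45% = 0.0245.
Each month: B ← B·(1+r) − £130.00.
Month 1: interest £78.89; balance after payment £3,168.89.
Month 2: interest £77.64; balance after payment £3,116.53.
Month 3: interest £76.35; balance after payment £3,062.88.
Month 4: interest £75.04; balance after payment £3,007.92.
Month 5: interest £73.69; balance after payment £2,951.62.
Month 6: interest £72.31; balance after payment £2,893.93.
Month 7: interest £70.90; balance after payment £2,834.83.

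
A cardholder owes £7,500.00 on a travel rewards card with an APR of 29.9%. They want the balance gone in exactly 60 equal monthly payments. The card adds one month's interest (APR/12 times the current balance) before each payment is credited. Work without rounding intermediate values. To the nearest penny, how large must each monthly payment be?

£242.19

Monthly rate r = 29.9%/12 = 2.49167% = 0.0249167.
Level-payment amortization: P = B₀·r / (1 − (1+r)^(−n)) = 7500.00·0.0249167 / (1 − 1.02492^(−60)).
Denominator 1 − (1+r)^(−60) = 0.771604958.
P = 186.875 / 0.771604958 ≈ 242.19.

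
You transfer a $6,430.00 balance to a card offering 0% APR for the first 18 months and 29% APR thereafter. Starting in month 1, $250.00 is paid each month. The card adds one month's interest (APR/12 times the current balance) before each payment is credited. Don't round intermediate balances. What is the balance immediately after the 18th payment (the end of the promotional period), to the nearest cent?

$1,930.00

Promo months 1–18 at r₀ = 0%/12 = 0; months 19+ at r₁ = 29%/12 = 0.0241667.
After month 18 (no interest yet): B = $6,430.00 − 18·$250.00 = $1,930.00.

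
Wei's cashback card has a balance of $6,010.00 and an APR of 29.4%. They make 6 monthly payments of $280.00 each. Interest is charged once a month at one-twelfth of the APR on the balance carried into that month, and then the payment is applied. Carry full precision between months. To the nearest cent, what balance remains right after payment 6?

Monthly rate r = 29.4%/12 = 2.45% = 0.0245.
Each month: B ← B·(1+r) − $280.00.
Month 1: interest $147.24; balance after payment $5,877.24.
Month 2: interest $143.99; balance after payment $5,741.24.
Month 3: interest $140.66; balance after payment $5,601.90.
Month 4: interest $137.25; balance after payment $5,459.14.
Month 5: interest $133.75; balance after payment $5,312.89.
Month 6: interest $130.17; balance after payment $5,163.06.

$5,163.06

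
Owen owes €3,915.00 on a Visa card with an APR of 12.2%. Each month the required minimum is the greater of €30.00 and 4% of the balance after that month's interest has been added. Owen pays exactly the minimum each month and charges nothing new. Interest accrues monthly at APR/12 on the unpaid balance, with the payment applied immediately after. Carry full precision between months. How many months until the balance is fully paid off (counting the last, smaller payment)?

83 months

Monthly rate r = 12.2%/12 = 1.01667% = 0.0101667.
While 4% of the post-interest balance exceeds €30.00, each month B ← (B·(1+r))·(1 − 0.04), i.e. B shrinks by the factor (1+r)·0.96 = 0.96976.
This holds for months 1–55. Entering month 56 the balance is €723.21; 4% of the post-interest balance is now below €30.00, so the flat €30.00 minimum applies from here.
From month 56 a fixed €30.00 at rate r clears €723.21 in 28 more payments. Total: 55 + 28 = 83 months.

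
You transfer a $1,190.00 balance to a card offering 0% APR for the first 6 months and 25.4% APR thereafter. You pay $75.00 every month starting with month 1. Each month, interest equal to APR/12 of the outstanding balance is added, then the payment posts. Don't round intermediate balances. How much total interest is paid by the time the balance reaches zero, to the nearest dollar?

Promo months 1–6 at r₀ = 0%/12 = 0; months 7+ at r₁ = 25.4%/12 = 0.0211667.
After month 6 (no interest yet): B = $1,190.00 − 6·$75.00 = $740.00.
Then at r₁ with $75.00/mo: n₂ = −ln(1 − r₁·B/P)/ln(1+r₁) ≈ 11.18 → 12 more payments.
Total paid = 17·$75.00 + $13.93 = $1,288.93; interest = $1,288.93 − $1,190.00 = $98.93.

$99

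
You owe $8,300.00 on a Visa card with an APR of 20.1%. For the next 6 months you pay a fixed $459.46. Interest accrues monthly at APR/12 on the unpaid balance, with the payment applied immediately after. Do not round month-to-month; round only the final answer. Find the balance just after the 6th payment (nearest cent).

$6,295.06

Monthly rate r = 20.1%/12 = 1.675% = 0.01675.
Each month: B ← B·(1+r) − $459.46.
Month 1: interest $139.03; balance after payment $7,979.56.
Month 2: interest $133.66; balance after payment $7,653.76.
Month 3: interest $128.20; balance after payment $7,322.50.
Month 4: interest $122.65; balance after payment $6,985.70.
Month 5: interest $117.01; balance after payment $6,643.25.
Month 6: interest $111.27; balance after payment $6,295.06.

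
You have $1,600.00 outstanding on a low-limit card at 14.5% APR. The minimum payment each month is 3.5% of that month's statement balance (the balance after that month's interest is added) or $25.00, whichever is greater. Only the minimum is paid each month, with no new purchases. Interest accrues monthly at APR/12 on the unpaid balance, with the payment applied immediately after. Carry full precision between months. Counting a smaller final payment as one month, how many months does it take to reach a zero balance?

70 months

Monthly rate r = 14.5%/12 = 1.20833% = 0.0120833.
While 3.5% of the post-interest balance exceeds $25.00, each month B ← (B·(1+r))·(1 − 0.035), i.e. B shrinks by the factor (1+r)·0.965 = 0.97666.
This holds for months 1–35. Entering month 36 the balance is $700.08; 3.5% of the post-interest balance is now below $25.00, so the flat $25.00 minimum applies from here.
From month 36 a fixed $25.00 at rate r clears $700.08 in 35 more payments. Total: 35 + 35 = 70 months.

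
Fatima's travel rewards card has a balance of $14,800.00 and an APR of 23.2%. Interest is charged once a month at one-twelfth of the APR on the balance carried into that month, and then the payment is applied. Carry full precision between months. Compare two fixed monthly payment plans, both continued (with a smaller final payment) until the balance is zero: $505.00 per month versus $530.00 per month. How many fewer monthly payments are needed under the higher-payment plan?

Monthly rate r = 23.2%/12 = 1.93333% = 0.0193333.
At $505.00/mo: n = ⌈−ln(1 − rB₀/P)/ln(1+r)⌉ = 44 payments (last $335.92); total interest = total paid − $14,800.00 = $7,250.92.
At $530.00/mo: 41 payments (last $286.42); total interest $6,686.42.
Payments saved = 44 − 41 = 3.

3 fewer payments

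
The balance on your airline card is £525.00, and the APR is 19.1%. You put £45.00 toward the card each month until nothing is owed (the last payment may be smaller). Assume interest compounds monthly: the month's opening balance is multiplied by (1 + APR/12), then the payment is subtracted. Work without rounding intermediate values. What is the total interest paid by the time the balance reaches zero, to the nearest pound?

Monthly rate r = 19.1%/12 = 1.59167% = 0.0159167.
Payoff takes n = ⌈−ln(1 − rB₀/P)/ln(1+r)⌉ = ⌈13.008⌉ = 14 payments; the last is £0.38.
Total paid = 13·£45.00 + £0.38 = £585.38.
Total interest = total paid − principal = £585.38 − £525.00 = £60.38.

£60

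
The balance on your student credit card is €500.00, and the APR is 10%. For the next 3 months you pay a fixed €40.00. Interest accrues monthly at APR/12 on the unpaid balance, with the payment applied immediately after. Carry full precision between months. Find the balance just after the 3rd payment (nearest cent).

€391.60

Monthly rate r = 10%/12 = 0.833333% = 0.00833333.
Each month: B ← B·(1+r) − €40.00.
Month 1: interest €4.17; balance after payment €464.17.
Month 2: interest €3.87; balance after payment €428.03.
Month 3: interest €3.57; balance after payment €391.60.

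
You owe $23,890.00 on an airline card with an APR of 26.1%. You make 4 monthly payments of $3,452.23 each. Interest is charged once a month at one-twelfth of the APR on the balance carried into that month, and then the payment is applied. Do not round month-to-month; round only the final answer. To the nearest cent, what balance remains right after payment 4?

$11,771.22

Monthly rate r = 26.1%/12 = 2.175% = 0.02175.
Each month: B ← B·(1+r) − $3,452.23.
Month 1: interest $519.61; balance after payment $20,957.38.
Month 2: interest $455.82; balance after payment $17,960.97.
Month 3: interest $390.65; balance after payment $14,899.39.
Month 4: interest $324.06; balance after payment $11,771.22.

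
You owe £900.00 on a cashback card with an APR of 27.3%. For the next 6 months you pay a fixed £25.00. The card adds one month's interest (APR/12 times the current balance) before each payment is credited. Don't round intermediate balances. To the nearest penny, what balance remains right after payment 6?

£871.26

Monthly rate r = 27.3%/12 = 2.275% = 0.02275.
Each month: B ← B·(1+r) − £25.00.
Month 1: interest £20.47; balance after payment £895.48.
Month 2: interest £20.37; balance after payment £890.85.
Month 3: interest £20.27; balance after payment £886.11.
Month 4: interest £20.16; balance after payment £881.27.
Month 5: interest £20.05; balance after payment £876.32.
Month 6: interest £19.94; balance after payment £871.26.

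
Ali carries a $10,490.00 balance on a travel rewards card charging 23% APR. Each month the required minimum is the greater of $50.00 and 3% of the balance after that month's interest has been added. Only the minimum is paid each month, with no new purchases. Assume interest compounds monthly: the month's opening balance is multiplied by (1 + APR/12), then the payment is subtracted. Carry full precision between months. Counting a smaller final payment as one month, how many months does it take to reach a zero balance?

Monthly rate r = 23%/12 = 1.91667% = 0.0191667.
While 3% of the post-interest balance exceeds $50.00, each month B ← (B·(1+r))·(1 − 0.03), i.e. B shrinks by the factor (1+r)·0.97 = 0.98859.
This holds for months 1–162. Entering month 163 the balance is $1,635.01; 3% of the post-interest balance is now below $50.00, so the flat $50.00 minimum applies from here.
From month 163 a fixed $50.00 at rate r clears $1,635.01 in 52 more payments. Total: 162 + 52 = 214 months.

214 months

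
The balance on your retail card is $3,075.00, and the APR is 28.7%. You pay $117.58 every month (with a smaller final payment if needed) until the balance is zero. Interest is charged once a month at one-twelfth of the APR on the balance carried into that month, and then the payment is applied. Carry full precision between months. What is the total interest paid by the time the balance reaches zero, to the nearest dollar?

$1,811

Monthly rate r = 28.7%/12 = 2.39167% = 0.0239167.
Payoff takes n = ⌈−ln(1 − rB₀/P)/ln(1+r)⌉ = ⌈41.553⌉ = 42 payments; the last is $65.34.
Total paid = 41·$117.58 + $65.34 = $4,886.12.
Total interest = total paid − principal = $4,886.12 − $3,075.00 = $1,811.12.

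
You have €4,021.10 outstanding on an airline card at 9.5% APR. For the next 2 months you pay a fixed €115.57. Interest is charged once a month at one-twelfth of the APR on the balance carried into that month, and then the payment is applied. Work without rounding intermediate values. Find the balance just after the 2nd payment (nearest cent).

€3,852.96

Monthly rate r = 9.5%/12 = 0.791667% = 0.00791667.
Each month: B ← B·(1+r) − €115.57.
Month 1: interest €31.83; balance after payment €3,937.36.
Month 2: interest €31.17; balance after payment €3,852.96.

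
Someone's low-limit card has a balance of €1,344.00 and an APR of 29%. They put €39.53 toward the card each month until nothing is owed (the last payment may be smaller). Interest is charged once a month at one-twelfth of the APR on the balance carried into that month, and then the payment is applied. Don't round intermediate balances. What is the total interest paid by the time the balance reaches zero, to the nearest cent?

Monthly rate r = 29%/12 = 2.41667% = 0.0241667.
Payoff takes n = ⌈−ln(1 − rB₀/P)/ln(1+r)⌉ = ⌈72.198⌉ = 73 payments; the last is €7.90.
Total paid = 72·€39.53 + €7.90 = €2,854.06.
Total interest = total paid − principal = €2,854.06 − €1,344.00 = €1,510.06.

€1,510.06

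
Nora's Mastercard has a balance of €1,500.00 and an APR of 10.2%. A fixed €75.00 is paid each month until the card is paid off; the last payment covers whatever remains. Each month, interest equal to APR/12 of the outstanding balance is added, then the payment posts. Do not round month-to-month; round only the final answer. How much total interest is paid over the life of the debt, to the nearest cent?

Monthly rate r = 10.2%/12 = 0.85% = 0.0085.
Payoff takes n = ⌈−ln(1 − rB₀/P)/ln(1+r)⌉ = ⌈22.014⌉ = 23 payments; the last is €1.07.
Total paid = 22·€75.00 + €1.07 = €1,651.07.
Total interest = total paid − principal = €1,651.07 − €1,500.00 = €151.07.

€151.07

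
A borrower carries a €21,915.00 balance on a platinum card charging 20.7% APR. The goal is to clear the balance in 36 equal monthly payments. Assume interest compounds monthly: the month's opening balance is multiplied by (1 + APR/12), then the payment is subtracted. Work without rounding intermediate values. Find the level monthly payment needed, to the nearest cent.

Monthly rate r = 20.7%/12 = 1.725% = 0.01725.
Level-payment amortization: P = B₀·r / (1 − (1+r)^(−n)) = 21915.00·0.01725 / (1 − 1.01725^(−36)).
Denominator 1 − (1+r)^(−36) = 0.459739952.
P = 378.034 / 0.459739952 ≈ 822.28.

€822.28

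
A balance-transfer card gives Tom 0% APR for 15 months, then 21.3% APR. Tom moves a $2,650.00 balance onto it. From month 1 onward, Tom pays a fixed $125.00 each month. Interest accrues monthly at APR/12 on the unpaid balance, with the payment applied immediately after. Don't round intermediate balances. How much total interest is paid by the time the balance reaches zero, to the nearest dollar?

Promo months 1–15 at r₀ = 0%/12 = 0; months 16+ at r₁ = 21.3%/12 = 0.01775.
After month 15 (no interest yet): B = $2,650.00 − 15·$125.00 = $775.00.
Then at r₁ with $125.00/mo: n₂ = −ln(1 − r₁·B/P)/ln(1+r₁) ≈ 6.63 → 7 more payments.
Total paid = 21·$125.00 + $78.58 = $2,703.58; interest = $2,703.58 − $2,650.00 = $53.58.

$54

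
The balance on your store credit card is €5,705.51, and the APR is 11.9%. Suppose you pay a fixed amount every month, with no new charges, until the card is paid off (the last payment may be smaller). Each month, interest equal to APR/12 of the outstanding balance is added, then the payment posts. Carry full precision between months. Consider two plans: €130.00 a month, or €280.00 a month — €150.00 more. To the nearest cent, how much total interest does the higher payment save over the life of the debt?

Monthly rate r = 11.9%/12 = 0.991667% = 0.00991667.
At €130.00/mo: n = ⌈−ln(1 − rB₀/P)/ln(1+r)⌉ = 58 payments (last €116.88); total interest = total paid − €5,705.51 = €1,821.37.
At €280.00/mo: 23 payments (last €245.38); total interest €699.87.
Interest saved = €1,821.37 − €699.87 = €1,121.50.

€1,121.50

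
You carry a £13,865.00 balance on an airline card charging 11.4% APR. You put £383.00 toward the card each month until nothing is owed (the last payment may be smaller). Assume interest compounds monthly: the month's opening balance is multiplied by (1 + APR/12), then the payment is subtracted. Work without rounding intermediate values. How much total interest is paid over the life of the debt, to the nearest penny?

Monthly rate r = 11.4%/12 = 0.95% = 0.0095.
Payoff takes n = ⌈−ln(1 − rB₀/P)/ln(1+r)⌉ = ⌈44.574⌉ = 45 payments; the last is £220.40.
Total paid = 44·£383.00 + £220.40 = £17,072.40.
Total interest = total paid − principal = £17,072.40 − £13,865.00 = £3,207.40.

£3,207.40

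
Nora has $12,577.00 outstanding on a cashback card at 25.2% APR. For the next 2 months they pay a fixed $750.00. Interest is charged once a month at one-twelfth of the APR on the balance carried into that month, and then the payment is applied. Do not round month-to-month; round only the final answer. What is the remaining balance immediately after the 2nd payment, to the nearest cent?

$11,595.03

Monthly rate r = 25.2%/12 = 2.1% = 0.021.
Each month: B ← B·(1+r) − $750.00.
Month 1: interest $264.12; balance after payment $12,091.12.
Month 2: interest $253.91; balance after payment $11,595.03.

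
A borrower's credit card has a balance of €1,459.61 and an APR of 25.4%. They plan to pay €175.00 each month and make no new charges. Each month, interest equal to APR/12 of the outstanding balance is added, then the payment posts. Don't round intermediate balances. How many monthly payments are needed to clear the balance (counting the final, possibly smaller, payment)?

Monthly rate r = 25.4%/12 = 2.11667% = 0.0211667.
Recurrence: B ← B·(1+r) − €175.00.
Month 1: interest €30.90; balance after payment €1,315.51.
Month 2: interest €27.84; balance after payment €1,168.35.
Closed form: n = −ln(1 − rB₀/P)/ln(1+r) = −ln(0.82346)/ln(1.02117) ≈ 9.274, so the balance reaches zero during payment 10.

10 payments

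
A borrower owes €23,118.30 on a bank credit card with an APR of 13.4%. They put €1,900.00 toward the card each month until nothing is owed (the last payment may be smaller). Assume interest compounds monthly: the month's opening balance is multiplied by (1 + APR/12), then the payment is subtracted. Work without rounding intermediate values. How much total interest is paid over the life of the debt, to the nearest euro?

€1,869

Monthly rate r = 13.4%/12 = 1.11667% = 0.0111667.
Payoff takes n = ⌈−ln(1 − rB₀/P)/ln(1+r)⌉ = ⌈13.150⌉ = 14 payments; the last is €287.21.
Total paid = 13·€1,900.00 + €287.21 = €24,987.21.
Total interest = total paid − principal = €24,987.21 − €23,118.30 = €1,868.91.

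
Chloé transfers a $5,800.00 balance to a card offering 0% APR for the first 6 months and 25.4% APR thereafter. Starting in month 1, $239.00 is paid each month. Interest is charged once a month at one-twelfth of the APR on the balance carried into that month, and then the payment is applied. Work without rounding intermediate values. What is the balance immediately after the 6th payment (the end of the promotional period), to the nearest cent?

$4,366.00

Promo months 1–6 at r₀ = 0%/12 = 0; months 7+ at r₁ = 25.4%/12 = 0.0211667.
After month 6 (no interest yet): B = $5,800.00 − 6·$239.00 = $4,366.00.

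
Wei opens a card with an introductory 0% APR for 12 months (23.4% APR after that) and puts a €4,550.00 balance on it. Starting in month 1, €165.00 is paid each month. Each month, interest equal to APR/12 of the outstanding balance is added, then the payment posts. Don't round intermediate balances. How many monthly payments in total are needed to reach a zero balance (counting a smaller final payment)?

31 payments

Promo months 1–12 at r₀ = 0%/12 = 0; months 13+ at r₁ = 23.4%/12 = 0.0195.
After month 12 (no interest yet): B = €4,550.00 − 12·€165.00 = €2,570.00.
Then at r₁ with €165.00/mo: n₂ = −ln(1 − r₁·B/P)/ln(1+r₁) ≈ 18.75 → 19 more payments.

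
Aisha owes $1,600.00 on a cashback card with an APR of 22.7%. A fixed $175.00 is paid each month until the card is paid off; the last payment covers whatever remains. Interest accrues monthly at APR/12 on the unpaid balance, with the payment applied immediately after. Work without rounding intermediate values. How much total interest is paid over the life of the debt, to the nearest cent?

$173.47

Monthly rate r = 22.7%/12 = 1.89167% = 0.0189167.
Payoff takes n = ⌈−ln(1 − rB₀/P)/ln(1+r)⌉ = ⌈10.133⌉ = 11 payments; the last is $23.47.
Total paid = 10·$175.00 + $23.47 = $1,773.47.
Total interest = total paid − principal = $1,773.47 − $1,600.00 = $173.47.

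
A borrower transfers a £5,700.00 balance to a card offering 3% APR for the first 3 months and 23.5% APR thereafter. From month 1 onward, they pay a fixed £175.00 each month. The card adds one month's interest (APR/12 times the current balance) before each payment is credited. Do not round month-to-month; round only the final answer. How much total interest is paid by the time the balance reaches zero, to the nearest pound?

£2,734

Promo months 1–3 at r₀ = 3%/12 = 0.0025; months 4+ at r₁ = 23.5%/12 = 0.0195833.
After month 3: iterate B ← B·(1+r₀) − £175.00 for 3 months → £5,216.54.
Then at r₁ with £175.00/mo: n₂ = −ln(1 − r₁·B/P)/ln(1+r₁) ≈ 45.19 → 46 more payments.
Total paid = 48·£175.00 + £34.12 = £8,434.12; interest = £8,434.12 − £5,700.00 = £2,734.12.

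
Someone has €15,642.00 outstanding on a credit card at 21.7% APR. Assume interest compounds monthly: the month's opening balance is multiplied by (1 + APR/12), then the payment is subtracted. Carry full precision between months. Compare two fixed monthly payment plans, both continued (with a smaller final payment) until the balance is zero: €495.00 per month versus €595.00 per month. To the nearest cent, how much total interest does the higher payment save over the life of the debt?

€1,986.09

Monthly rate r = 21.7%/12 = 1.80833% = 0.0180833.
At €495.00/mo: n = ⌈−ln(1 − rB₀/P)/ln(1+r)⌉ = 48 payments (last €138.59); total interest = total paid − €15,642.00 = €7,761.59.
At €595.00/mo: 36 payments (last €592.50); total interest €5,775.50.
Interest saved = €7,761.59 − €5,775.50 = €1,986.09.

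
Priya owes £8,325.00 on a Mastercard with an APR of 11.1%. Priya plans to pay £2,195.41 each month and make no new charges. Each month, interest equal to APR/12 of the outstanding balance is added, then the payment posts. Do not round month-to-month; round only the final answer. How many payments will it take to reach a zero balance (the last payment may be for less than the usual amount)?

4 payments

Monthly rate r = 11.1%/12 = 0.925% = 0.00925.
Recurrence: B ← B·(1+r) − £2,195.41.
Month 1: interest £77.01; balance after payment £6,206.60.
Month 2: interest £57.41; balance after payment £4,068.60.
Month 3: interest £37.63; balance after payment £1,910.82.
Month 4: interest £17.68; balance after payment £0.00.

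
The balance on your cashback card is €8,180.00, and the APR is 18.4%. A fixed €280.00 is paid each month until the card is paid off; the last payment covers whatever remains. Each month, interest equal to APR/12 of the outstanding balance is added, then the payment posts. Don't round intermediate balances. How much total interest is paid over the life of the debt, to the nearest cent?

Monthly rate r = 18.4%/12 = 1.53333% = 0.0153333.
Payoff takes n = ⌈−ln(1 − rB₀/P)/ln(1+r)⌉ = ⌈39.043⌉ = 40 payments; the last is €12.22.
Total paid = 39·€280.00 + €12.22 = €10,932.22.
Total interest = total paid − principal = €10,932.22 − €8,180.00 = €2,752.22.

€2,752.22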